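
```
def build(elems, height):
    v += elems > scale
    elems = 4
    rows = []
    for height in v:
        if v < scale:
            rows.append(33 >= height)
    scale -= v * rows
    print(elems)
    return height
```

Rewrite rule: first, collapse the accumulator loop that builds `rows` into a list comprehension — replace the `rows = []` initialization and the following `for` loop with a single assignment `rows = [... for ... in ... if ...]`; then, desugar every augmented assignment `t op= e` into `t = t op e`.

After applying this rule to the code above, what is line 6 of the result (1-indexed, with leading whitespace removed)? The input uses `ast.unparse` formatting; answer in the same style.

Transformed code:
def build(elems, height):
    v = v + (elems > scale)
    elems = 4
    rows = [33 >= height for height in v if v < scale]
    scale = scale - v * rows
    print(elems)
    return height

print(elems)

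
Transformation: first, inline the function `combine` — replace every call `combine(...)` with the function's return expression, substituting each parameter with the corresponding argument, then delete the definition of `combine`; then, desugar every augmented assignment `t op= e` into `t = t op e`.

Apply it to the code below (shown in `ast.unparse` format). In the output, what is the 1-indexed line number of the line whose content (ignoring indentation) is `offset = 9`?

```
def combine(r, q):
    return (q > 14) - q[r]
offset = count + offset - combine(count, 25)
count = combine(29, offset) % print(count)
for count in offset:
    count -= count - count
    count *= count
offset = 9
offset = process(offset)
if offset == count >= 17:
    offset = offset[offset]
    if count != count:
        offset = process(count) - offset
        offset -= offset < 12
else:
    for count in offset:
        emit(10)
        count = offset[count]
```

Transformed code:
offset = count + offset - ((25 > 14) - 25[count])
count = ((offset > 14) - offset[29]) % print(count)
for count in offset:
    count = count - (count - count)
    count = count * count
offset = 9
offset = process(offset)
if offset == count >= 17:
    offset = offset[offset]
    if count != count:
        offset = process(count) - offset
        offset = offset - (offset < 12)
else:
    for count in offset:
        emit(10)
        count = offset[count]

6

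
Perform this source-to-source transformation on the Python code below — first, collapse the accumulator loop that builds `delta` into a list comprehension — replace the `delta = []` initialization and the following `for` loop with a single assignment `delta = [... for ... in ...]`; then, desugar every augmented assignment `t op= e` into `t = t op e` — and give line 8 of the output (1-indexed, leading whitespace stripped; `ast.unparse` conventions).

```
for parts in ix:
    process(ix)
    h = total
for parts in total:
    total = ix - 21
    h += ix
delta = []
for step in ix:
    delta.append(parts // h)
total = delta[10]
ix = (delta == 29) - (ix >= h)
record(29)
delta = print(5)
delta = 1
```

Transformed code:
for parts in ix:
    process(ix)
    h = total
for parts in total:
    total = ix - 21
    h = h + ix
delta = [parts // h for step in ix]
total = delta[10]
ix = (delta == 29) - (ix >= h)
record(29)
delta = print(5)
delta = 1

total = delta[10]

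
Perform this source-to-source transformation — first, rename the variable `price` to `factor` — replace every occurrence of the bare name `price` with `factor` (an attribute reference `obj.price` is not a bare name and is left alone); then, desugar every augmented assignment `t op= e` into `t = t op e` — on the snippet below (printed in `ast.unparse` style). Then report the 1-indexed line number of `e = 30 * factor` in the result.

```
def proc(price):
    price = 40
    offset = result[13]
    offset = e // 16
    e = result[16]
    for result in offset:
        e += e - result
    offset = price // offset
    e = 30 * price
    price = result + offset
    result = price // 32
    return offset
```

9

Transformed code:
def proc(factor):
    factor = 40
    offset = result[13]
    offset = e // 16
    e = result[16]
    for result in offset:
        e = e + (e - result)
    offset = factor // offset
    e = 30 * factor
    factor = result + offset
    result = factor // 32
    return offset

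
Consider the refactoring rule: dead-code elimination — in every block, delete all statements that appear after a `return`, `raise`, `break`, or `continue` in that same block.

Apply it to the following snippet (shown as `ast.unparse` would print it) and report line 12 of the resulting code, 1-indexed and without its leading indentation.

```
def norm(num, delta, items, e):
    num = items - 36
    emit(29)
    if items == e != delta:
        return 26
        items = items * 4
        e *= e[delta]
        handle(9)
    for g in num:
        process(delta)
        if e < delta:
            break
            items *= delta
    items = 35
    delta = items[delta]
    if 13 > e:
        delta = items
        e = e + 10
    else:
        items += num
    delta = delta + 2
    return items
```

Transformed code:
def norm(num, delta, items, e):
    num = items - 36
    emit(29)
    if items == e != delta:
        return 26
    for g in num:
        process(delta)
        if e < delta:
            break
    items = 35
    delta = items[delta]
    if 13 > e:
        delta = items
        e = e + 10
    else:
        items += num
    delta = delta + 2
    return items

if 13 > e:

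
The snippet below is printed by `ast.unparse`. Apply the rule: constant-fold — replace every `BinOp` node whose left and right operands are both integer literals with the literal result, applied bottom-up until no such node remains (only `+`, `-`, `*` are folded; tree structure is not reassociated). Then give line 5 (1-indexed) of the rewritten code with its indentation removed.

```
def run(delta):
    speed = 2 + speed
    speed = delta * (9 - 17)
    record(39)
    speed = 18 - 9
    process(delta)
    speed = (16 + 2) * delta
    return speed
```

speed = 9

Transformed code:
def run(delta):
    speed = 2 + speed
    speed = delta * -8
    record(39)
    speed = 9
    process(delta)
    speed = 18 * delta
    return speed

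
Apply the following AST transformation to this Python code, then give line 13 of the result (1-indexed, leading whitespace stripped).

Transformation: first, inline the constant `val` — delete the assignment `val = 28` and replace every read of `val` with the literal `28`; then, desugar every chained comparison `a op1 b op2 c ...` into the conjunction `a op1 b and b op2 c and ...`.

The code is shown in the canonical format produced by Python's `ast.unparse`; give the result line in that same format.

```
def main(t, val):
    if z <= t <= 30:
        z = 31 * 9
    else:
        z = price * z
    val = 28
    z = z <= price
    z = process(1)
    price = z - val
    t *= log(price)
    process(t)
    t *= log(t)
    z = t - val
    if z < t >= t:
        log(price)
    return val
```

Transformed code:
def main(t, val):
    if z <= t and t <= 30:
        z = 31 * 9
    else:
        z = price * z
    z = z <= price
    z = process(1)
    price = z - 28
    t *= log(price)
    process(t)
    t *= log(t)
    z = t - 28
    if z < t and t >= t:
        log(price)
    return 28

if z < t and t >= t:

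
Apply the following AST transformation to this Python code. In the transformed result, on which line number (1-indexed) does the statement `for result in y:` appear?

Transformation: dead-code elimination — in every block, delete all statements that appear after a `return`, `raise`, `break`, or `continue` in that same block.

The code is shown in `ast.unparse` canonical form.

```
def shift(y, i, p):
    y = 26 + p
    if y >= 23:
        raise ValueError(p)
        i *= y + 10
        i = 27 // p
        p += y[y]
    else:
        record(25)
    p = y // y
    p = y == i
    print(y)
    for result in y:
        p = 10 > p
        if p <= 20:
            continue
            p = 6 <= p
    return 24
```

Transformed code:
def shift(y, i, p):
    y = 26 + p
    if y >= 23:
        raise ValueError(p)
    else:
        record(25)
    p = y // y
    p = y == i
    print(y)
    for result in y:
        p = 10 > p
        if p <= 20:
            continue
    return 24

10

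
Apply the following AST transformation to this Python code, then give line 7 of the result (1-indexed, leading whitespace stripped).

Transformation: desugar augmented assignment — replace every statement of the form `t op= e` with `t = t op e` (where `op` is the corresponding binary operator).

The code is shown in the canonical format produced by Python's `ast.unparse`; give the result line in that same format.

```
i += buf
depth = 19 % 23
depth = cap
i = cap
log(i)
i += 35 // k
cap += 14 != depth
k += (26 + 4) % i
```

Transformed code:
i = i + buf
depth = 19 % 23
depth = cap
i = cap
log(i)
i = i + 35 // k
cap = cap + (14 != depth)
k = k + (26 + 4) % i

cap = cap + (14 != depth)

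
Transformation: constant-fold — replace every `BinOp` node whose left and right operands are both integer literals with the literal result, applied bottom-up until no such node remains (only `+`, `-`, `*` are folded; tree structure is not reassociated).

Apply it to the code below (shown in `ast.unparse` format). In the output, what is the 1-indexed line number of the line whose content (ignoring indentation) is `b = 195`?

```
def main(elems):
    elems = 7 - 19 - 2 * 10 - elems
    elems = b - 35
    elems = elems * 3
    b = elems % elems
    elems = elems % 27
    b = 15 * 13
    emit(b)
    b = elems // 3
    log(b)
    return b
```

Transformed code:
def main(elems):
    elems = -32 - elems
    elems = b - 35
    elems = elems * 3
    b = elems % elems
    elems = elems % 27
    b = 195
    emit(b)
    b = elems // 3
    log(b)
    return b

7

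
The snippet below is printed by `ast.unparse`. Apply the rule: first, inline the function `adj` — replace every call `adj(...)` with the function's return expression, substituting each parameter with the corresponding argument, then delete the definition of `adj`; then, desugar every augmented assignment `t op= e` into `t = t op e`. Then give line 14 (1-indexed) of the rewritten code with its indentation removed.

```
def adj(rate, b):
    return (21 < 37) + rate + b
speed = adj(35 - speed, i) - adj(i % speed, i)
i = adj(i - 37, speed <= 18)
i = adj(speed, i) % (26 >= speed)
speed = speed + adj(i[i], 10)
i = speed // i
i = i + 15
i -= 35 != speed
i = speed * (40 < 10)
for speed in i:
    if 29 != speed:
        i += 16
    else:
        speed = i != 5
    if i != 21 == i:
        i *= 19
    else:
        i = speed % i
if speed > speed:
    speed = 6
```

Transformed code:
speed = (21 < 37) + (35 - speed) + i - ((21 < 37) + i % speed + i)
i = (21 < 37) + (i - 37) + (speed <= 18)
i = ((21 < 37) + speed + i) % (26 >= speed)
speed = speed + ((21 < 37) + i[i] + 10)
i = speed // i
i = i + 15
i = i - (35 != speed)
i = speed * (40 < 10)
for speed in i:
    if 29 != speed:
        i = i + 16
    else:
        speed = i != 5
    if i != 21 == i:
        i = i * 19
    else:
        i = speed % i
if speed > speed:
    speed = 6

if i != 21 == i:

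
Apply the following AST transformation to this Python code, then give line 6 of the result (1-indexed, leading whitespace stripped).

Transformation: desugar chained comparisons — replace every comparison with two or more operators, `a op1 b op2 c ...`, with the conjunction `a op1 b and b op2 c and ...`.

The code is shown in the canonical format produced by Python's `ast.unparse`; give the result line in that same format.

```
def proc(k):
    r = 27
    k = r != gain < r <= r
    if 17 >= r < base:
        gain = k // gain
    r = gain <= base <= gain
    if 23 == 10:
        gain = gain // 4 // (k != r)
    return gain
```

Transformed code:
def proc(k):
    r = 27
    k = r != gain and gain < r and (r <= r)
    if 17 >= r and r < base:
        gain = k // gain
    r = gain <= base and base <= gain
    if 23 == 10:
        gain = gain // 4 // (k != r)
    return gain

r = gain <= base and base <= gain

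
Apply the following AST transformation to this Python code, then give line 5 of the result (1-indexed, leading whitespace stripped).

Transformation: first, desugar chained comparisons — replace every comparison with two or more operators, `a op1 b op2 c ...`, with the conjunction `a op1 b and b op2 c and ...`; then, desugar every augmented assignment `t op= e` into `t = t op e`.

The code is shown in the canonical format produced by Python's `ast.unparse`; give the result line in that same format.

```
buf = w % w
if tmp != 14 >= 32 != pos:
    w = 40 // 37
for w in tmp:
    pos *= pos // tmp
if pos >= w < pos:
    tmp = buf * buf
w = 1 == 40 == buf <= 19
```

pos = pos * (pos // tmp)

Transformed code:
buf = w % w
if tmp != 14 and 14 >= 32 and (32 != pos):
    w = 40 // 37
for w in tmp:
    pos = pos * (pos // tmp)
if pos >= w and w < pos:
    tmp = buf * buf
w = 1 == 40 and 40 == buf and (buf <= 19)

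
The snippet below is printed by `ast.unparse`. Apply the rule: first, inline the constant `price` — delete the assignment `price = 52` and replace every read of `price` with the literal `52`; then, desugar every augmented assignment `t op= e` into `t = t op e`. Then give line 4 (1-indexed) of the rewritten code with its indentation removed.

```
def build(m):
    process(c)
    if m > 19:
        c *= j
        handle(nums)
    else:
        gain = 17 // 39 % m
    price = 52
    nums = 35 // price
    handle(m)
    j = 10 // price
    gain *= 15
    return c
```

c = c * j

Transformed code:
def build(m):
    process(c)
    if m > 19:
        c = c * j
        handle(nums)
    else:
        gain = 17 // 39 % m
    nums = 35 // 52
    handle(m)
    j = 10 // 52
    gain = gain * 15
    return c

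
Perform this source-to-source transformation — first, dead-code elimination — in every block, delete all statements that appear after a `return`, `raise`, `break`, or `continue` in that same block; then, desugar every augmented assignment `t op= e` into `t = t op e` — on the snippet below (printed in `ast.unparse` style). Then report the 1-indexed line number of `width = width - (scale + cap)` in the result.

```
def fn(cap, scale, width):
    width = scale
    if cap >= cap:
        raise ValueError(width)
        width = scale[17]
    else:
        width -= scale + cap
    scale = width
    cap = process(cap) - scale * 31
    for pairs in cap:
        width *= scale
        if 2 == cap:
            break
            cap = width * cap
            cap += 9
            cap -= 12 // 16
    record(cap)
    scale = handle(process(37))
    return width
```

Transformed code:
def fn(cap, scale, width):
    width = scale
    if cap >= cap:
        raise ValueError(width)
    else:
        width = width - (scale + cap)
    scale = width
    cap = process(cap) - scale * 31
    for pairs in cap:
        width = width * scale
        if 2 == cap:
            break
    record(cap)
    scale = handle(process(37))
    return width

6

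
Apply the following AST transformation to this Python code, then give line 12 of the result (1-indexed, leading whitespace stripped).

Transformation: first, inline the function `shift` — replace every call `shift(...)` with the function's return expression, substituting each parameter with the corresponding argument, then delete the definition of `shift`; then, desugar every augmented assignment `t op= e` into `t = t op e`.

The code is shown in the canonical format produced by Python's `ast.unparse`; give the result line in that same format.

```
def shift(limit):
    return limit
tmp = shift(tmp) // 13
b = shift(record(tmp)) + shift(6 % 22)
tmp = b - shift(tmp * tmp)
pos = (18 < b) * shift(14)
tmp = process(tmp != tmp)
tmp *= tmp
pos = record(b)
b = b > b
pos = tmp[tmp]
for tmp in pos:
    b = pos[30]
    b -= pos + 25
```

Transformed code:
tmp = tmp // 13
b = record(tmp) + 6 % 22
tmp = b - tmp * tmp
pos = (18 < b) * 14
tmp = process(tmp != tmp)
tmp = tmp * tmp
pos = record(b)
b = b > b
pos = tmp[tmp]
for tmp in pos:
    b = pos[30]
    b = b - (pos + 25)

b = b - (pos + 25)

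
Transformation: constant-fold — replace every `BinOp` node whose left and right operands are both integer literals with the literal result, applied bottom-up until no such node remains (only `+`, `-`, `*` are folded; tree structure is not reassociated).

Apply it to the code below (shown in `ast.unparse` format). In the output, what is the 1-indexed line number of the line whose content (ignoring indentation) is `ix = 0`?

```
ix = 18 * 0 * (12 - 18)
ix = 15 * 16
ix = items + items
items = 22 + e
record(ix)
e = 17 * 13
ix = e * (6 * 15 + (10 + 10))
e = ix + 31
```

1

Transformed code:
ix = 0
ix = 240
ix = items + items
items = 22 + e
record(ix)
e = 221
ix = e * 110
e = ix + 31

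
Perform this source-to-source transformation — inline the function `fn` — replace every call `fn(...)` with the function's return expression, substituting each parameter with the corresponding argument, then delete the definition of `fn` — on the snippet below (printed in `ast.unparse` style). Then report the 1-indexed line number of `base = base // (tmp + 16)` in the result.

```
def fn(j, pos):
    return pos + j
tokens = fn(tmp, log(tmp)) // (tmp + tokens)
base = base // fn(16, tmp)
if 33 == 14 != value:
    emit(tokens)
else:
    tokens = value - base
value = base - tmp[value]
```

2

Transformed code:
tokens = (log(tmp) + tmp) // (tmp + tokens)
base = base // (tmp + 16)
if 33 == 14 != value:
    emit(tokens)
else:
    tokens = value - base
value = base - tmp[value]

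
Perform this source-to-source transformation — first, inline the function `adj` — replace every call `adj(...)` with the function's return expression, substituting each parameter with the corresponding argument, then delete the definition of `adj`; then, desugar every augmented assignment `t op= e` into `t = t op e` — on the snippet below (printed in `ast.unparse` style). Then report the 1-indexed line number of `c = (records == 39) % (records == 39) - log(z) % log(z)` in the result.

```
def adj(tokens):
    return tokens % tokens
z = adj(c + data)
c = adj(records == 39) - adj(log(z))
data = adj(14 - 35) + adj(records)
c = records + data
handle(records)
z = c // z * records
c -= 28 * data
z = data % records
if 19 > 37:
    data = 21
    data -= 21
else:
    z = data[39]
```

Transformed code:
z = (c + data) % (c + data)
c = (records == 39) % (records == 39) - log(z) % log(z)
data = (14 - 35) % (14 - 35) + records % records
c = records + data
handle(records)
z = c // z * records
c = c - 28 * data
z = data % records
if 19 > 37:
    data = 21
    data = data - 21
else:
    z = data[39]

2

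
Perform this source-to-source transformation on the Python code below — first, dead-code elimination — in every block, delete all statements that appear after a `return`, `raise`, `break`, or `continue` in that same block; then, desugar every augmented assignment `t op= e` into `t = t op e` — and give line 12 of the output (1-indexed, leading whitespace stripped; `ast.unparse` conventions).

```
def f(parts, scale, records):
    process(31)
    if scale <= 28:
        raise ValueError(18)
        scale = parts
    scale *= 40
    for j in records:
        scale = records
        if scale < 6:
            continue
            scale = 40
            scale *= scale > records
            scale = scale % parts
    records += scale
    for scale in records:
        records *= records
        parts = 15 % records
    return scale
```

records = records * records

Transformed code:
def f(parts, scale, records):
    process(31)
    if scale <= 28:
        raise ValueError(18)
    scale = scale * 40
    for j in records:
        scale = records
        if scale < 6:
            continue
    records = records + scale
    for scale in records:
        records = records * records
        parts = 15 % records
    return scale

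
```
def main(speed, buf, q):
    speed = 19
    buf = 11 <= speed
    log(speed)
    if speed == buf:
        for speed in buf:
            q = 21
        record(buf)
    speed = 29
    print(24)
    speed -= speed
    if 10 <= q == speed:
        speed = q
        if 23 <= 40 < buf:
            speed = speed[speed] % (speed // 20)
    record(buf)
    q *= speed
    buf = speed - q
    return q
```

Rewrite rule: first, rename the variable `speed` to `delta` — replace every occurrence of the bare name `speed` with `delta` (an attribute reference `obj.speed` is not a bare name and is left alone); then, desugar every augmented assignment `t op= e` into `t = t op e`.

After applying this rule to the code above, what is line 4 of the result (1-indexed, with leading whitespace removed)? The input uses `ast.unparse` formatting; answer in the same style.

Transformed code:
def main(delta, buf, q):
    delta = 19
    buf = 11 <= delta
    log(delta)
    if delta == buf:
        for delta in buf:
            q = 21
        record(buf)
    delta = 29
    print(24)
    delta = delta - delta
    if 10 <= q == delta:
        delta = q
        if 23 <= 40 < buf:
            delta = delta[delta] % (delta // 20)
    record(buf)
    q = q * delta
    buf = delta - q
    return q

log(delta)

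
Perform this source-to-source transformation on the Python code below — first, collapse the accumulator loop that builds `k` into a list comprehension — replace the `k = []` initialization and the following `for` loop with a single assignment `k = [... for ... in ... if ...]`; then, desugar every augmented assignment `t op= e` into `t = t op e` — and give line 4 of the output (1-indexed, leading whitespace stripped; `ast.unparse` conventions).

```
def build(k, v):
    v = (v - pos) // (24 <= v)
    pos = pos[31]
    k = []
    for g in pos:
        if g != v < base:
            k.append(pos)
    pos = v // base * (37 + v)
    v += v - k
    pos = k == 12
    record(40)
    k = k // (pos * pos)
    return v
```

Transformed code:
def build(k, v):
    v = (v - pos) // (24 <= v)
    pos = pos[31]
    k = [pos for g in pos if g != v < base]
    pos = v // base * (37 + v)
    v = v + (v - k)
    pos = k == 12
    record(40)
    k = k // (pos * pos)
    return v

k = [pos for g in pos if g != v < base]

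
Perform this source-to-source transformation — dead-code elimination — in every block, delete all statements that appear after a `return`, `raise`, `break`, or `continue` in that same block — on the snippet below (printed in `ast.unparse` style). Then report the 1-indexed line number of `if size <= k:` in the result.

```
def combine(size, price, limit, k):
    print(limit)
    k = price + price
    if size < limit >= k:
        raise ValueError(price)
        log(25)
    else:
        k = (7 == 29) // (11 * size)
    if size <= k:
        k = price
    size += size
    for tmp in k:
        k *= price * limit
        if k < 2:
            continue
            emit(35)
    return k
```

8

Transformed code:
def combine(size, price, limit, k):
    print(limit)
    k = price + price
    if size < limit >= k:
        raise ValueError(price)
    else:
        k = (7 == 29) // (11 * size)
    if size <= k:
        k = price
    size += size
    for tmp in k:
        k *= price * limit
        if k < 2:
            continue
    return k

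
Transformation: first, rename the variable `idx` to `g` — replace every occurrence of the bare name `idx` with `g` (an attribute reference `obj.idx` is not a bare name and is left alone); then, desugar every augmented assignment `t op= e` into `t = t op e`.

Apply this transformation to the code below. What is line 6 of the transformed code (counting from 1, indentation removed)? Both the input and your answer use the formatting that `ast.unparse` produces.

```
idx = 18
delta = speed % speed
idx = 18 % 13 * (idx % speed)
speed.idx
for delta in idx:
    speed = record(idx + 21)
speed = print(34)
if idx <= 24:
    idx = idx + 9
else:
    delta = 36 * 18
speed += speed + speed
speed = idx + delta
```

Transformed code:
g = 18
delta = speed % speed
g = 18 % 13 * (g % speed)
speed.idx
for delta in g:
    speed = record(g + 21)
speed = print(34)
if g <= 24:
    g = g + 9
else:
    delta = 36 * 18
speed = speed + (speed + speed)
speed = g + delta

speed = record(g + 21)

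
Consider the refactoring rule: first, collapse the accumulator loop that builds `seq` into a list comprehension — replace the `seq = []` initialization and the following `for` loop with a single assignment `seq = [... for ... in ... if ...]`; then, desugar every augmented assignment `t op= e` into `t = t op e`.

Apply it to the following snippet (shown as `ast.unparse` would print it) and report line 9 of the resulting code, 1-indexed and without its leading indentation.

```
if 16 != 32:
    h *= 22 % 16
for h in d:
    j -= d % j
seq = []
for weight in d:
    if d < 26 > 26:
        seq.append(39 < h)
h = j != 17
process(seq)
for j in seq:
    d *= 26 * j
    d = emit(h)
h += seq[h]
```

Transformed code:
if 16 != 32:
    h = h * (22 % 16)
for h in d:
    j = j - d % j
seq = [39 < h for weight in d if d < 26 > 26]
h = j != 17
process(seq)
for j in seq:
    d = d * (26 * j)
    d = emit(h)
h = h + seq[h]

d = d * (26 * j)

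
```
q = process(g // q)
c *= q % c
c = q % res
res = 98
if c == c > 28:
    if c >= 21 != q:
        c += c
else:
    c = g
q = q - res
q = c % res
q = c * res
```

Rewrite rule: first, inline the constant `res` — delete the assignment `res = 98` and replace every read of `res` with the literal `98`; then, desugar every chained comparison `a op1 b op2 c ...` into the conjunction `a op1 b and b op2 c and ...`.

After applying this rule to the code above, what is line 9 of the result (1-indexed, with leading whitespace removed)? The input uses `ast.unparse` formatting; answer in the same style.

Transformed code:
q = process(g // q)
c *= q % c
c = q % 98
if c == c and c > 28:
    if c >= 21 and 21 != q:
        c += c
else:
    c = g
q = q - 98
q = c % 98
q = c * 98

q = q - 98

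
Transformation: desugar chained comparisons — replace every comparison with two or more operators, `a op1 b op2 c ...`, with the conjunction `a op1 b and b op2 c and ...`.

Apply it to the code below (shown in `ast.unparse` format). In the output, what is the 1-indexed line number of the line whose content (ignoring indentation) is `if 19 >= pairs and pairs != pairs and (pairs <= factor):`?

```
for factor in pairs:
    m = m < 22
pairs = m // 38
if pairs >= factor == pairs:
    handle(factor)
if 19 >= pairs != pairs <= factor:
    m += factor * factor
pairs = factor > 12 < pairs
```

Transformed code:
for factor in pairs:
    m = m < 22
pairs = m // 38
if pairs >= factor and factor == pairs:
    handle(factor)
if 19 >= pairs and pairs != pairs and (pairs <= factor):
    m += factor * factor
pairs = factor > 12 and 12 < pairs

6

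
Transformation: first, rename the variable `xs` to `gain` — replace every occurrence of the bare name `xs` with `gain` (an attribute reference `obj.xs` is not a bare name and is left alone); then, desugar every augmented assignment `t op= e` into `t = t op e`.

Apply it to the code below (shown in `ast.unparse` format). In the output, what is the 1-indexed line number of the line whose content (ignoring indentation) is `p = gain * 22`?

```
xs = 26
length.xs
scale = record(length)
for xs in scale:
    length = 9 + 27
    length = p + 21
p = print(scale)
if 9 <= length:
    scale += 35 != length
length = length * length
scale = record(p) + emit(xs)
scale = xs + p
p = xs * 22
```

13

Transformed code:
gain = 26
length.xs
scale = record(length)
for gain in scale:
    length = 9 + 27
    length = p + 21
p = print(scale)
if 9 <= length:
    scale = scale + (35 != length)
length = length * length
scale = record(p) + emit(gain)
scale = gain + p
p = gain * 22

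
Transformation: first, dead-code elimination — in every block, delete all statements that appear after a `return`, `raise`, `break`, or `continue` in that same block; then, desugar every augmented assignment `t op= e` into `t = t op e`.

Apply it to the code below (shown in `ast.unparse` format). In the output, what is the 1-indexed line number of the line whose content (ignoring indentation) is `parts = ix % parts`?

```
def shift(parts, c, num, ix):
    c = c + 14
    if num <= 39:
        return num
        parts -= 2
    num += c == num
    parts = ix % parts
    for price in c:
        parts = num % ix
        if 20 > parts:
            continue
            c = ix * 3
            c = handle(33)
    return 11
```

6

Transformed code:
def shift(parts, c, num, ix):
    c = c + 14
    if num <= 39:
        return num
    num = num + (c == num)
    parts = ix % parts
    for price in c:
        parts = num % ix
        if 20 > parts:
            continue
    return 11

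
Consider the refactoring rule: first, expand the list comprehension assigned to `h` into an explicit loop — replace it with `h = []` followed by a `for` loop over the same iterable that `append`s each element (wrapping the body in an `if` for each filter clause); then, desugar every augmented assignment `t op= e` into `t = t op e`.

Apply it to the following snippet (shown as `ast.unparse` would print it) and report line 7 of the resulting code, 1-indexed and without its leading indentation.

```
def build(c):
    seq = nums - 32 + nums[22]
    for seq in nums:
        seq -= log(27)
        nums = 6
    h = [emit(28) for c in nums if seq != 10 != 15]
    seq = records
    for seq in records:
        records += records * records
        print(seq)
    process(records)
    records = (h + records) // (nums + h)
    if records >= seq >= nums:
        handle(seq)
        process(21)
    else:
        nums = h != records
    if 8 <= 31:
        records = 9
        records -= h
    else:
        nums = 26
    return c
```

Transformed code:
def build(c):
    seq = nums - 32 + nums[22]
    for seq in nums:
        seq = seq - log(27)
        nums = 6
    h = []
    for c in nums:
        if seq != 10 != 15:
            h.append(emit(28))
    seq = records
    for seq in records:
        records = records + records * records
        print(seq)
    process(records)
    records = (h + records) // (nums + h)
    if records >= seq >= nums:
        handle(seq)
        process(21)
    else:
        nums = h != records
    if 8 <= 31:
        records = 9
        records = records - h
    else:
        nums = 26
    return c

for c in nums:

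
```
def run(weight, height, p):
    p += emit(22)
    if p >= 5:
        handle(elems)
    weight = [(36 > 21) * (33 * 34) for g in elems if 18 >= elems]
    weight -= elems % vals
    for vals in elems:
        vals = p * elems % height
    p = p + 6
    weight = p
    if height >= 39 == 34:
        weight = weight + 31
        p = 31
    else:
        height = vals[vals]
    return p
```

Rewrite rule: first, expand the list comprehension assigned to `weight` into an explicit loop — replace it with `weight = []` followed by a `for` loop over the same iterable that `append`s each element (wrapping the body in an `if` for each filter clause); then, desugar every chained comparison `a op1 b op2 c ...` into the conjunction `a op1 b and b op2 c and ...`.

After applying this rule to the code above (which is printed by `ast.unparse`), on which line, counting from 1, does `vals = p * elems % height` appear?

11

Transformed code:
def run(weight, height, p):
    p += emit(22)
    if p >= 5:
        handle(elems)
    weight = []
    for g in elems:
        if 18 >= elems:
            weight.append((36 > 21) * (33 * 34))
    weight -= elems % vals
    for vals in elems:
        vals = p * elems % height
    p = p + 6
    weight = p
    if height >= 39 and 39 == 34:
        weight = weight + 31
        p = 31
    else:
        height = vals[vals]
    return p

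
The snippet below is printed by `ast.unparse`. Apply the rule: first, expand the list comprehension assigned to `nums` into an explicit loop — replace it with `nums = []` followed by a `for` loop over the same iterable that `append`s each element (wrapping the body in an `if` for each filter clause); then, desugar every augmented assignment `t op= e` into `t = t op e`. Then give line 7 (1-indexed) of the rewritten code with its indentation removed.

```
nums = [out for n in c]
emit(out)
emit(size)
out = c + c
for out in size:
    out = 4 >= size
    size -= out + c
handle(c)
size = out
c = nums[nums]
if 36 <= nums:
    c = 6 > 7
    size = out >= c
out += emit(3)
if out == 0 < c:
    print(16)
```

Transformed code:
nums = []
for n in c:
    nums.append(out)
emit(out)
emit(size)
out = c + c
for out in size:
    out = 4 >= size
    size = size - (out + c)
handle(c)
size = out
c = nums[nums]
if 36 <= nums:
    c = 6 > 7
    size = out >= c
out = out + emit(3)
if out == 0 < c:
    print(16)

for out in size:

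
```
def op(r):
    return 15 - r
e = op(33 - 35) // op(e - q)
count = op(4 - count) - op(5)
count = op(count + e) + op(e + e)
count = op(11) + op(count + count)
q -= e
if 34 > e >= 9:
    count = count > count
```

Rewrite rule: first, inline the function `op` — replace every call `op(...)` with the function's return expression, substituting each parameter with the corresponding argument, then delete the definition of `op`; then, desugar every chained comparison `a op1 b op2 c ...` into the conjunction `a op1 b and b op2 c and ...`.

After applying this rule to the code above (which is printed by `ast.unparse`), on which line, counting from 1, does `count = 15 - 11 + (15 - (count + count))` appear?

Transformed code:
e = (15 - (33 - 35)) // (15 - (e - q))
count = 15 - (4 - count) - (15 - 5)
count = 15 - (count + e) + (15 - (e + e))
count = 15 - 11 + (15 - (count + count))
q -= e
if 34 > e and e >= 9:
    count = count > count

4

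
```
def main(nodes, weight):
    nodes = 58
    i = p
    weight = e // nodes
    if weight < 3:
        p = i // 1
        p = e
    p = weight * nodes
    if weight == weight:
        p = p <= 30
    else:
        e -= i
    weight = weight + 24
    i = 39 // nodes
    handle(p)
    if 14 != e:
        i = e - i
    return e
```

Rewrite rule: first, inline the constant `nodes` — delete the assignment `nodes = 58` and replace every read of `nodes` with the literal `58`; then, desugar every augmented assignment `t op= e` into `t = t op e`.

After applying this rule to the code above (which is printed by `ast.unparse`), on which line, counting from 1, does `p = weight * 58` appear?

Transformed code:
def main(nodes, weight):
    i = p
    weight = e // 58
    if weight < 3:
        p = i // 1
        p = e
    p = weight * 58
    if weight == weight:
        p = p <= 30
    else:
        e = e - i
    weight = weight + 24
    i = 39 // 58
    handle(p)
    if 14 != e:
        i = e - i
    return e

7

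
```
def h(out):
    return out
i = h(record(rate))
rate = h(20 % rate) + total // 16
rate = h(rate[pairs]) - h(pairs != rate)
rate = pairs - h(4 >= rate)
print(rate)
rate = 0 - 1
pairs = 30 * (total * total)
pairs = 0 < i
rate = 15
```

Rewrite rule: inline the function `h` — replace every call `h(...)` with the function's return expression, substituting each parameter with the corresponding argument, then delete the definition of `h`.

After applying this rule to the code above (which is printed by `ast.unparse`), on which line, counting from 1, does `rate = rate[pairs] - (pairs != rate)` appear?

3

Transformed code:
i = record(rate)
rate = 20 % rate + total // 16
rate = rate[pairs] - (pairs != rate)
rate = pairs - (4 >= rate)
print(rate)
rate = 0 - 1
pairs = 30 * (total * total)
pairs = 0 < i
rate = 15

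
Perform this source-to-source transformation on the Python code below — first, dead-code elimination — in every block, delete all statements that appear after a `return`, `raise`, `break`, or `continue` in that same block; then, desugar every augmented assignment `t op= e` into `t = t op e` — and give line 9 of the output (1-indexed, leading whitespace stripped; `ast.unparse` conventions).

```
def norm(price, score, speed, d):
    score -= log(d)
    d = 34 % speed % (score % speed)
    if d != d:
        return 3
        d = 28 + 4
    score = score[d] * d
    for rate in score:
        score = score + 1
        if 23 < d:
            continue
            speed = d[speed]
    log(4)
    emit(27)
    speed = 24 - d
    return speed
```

Transformed code:
def norm(price, score, speed, d):
    score = score - log(d)
    d = 34 % speed % (score % speed)
    if d != d:
        return 3
    score = score[d] * d
    for rate in score:
        score = score + 1
        if 23 < d:
            continue
    log(4)
    emit(27)
    speed = 24 - d
    return speed

if 23 < d:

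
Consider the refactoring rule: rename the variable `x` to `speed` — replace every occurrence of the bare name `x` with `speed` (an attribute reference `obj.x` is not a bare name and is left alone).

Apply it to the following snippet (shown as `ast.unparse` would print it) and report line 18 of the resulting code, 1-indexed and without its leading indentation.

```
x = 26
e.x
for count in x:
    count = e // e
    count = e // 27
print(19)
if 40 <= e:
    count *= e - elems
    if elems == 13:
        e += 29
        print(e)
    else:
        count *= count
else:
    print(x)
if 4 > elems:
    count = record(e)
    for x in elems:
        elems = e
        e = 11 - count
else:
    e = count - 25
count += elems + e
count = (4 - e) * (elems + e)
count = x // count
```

Transformed code:
speed = 26
e.x
for count in speed:
    count = e // e
    count = e // 27
print(19)
if 40 <= e:
    count *= e - elems
    if elems == 13:
        e += 29
        print(e)
    else:
        count *= count
else:
    print(speed)
if 4 > elems:
    count = record(e)
    for speed in elems:
        elems = e
        e = 11 - count
else:
    e = count - 25
count += elems + e
count = (4 - e) * (elems + e)
count = speed // count

for speed in elems:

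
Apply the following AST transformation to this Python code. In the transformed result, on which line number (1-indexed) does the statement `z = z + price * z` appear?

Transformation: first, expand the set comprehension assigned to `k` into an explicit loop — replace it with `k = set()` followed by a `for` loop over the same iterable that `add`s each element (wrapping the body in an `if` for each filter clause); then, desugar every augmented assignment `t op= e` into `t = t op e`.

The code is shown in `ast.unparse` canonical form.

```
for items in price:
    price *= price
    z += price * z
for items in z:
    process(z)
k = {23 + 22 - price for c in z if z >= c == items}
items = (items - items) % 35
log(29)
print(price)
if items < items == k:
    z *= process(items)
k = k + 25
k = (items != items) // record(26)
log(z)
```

Transformed code:
for items in price:
    price = price * price
    z = z + price * z
for items in z:
    process(z)
k = set()
for c in z:
    if z >= c == items:
        k.add(23 + 22 - price)
items = (items - items) % 35
log(29)
print(price)
if items < items == k:
    z = z * process(items)
k = k + 25
k = (items != items) // record(26)
log(z)

3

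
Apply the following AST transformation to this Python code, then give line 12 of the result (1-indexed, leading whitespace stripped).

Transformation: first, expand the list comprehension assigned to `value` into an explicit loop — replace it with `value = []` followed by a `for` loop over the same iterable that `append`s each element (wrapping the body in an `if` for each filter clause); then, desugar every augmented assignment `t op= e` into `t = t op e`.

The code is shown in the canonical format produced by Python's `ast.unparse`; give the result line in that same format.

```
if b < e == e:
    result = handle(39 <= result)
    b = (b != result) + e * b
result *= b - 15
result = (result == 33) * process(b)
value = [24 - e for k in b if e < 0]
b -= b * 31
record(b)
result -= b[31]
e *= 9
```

result = result - b[31]

Transformed code:
if b < e == e:
    result = handle(39 <= result)
    b = (b != result) + e * b
result = result * (b - 15)
result = (result == 33) * process(b)
value = []
for k in b:
    if e < 0:
        value.append(24 - e)
b = b - b * 31
record(b)
result = result - b[31]
e = e * 9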